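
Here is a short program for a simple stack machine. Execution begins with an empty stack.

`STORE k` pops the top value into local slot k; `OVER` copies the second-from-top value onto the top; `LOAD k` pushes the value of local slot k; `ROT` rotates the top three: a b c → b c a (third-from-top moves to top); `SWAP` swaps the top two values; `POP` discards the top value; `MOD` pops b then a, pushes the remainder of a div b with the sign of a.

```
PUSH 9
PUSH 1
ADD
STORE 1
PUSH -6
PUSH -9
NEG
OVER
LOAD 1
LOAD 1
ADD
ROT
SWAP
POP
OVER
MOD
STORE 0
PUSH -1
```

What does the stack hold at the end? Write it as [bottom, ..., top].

PUSH 9  → 9
PUSH 1  → 9 1
ADD     → 10
STORE 1 → (empty)
PUSH -6 → -6
PUSH -9 → -6 -9
NEG     → -6 9
OVER    → -6 9 -6
LOAD 1  → -6 9 -6 10
LOAD 1  → -6 9 -6 10 10
ADD     → -6 9 -6 20
ROT     → -6 -6 20 9
SWAP    → -6 -6 9 20
POP     → -6 -6 9
OVER    → -6 -6 9 -6
MOD     → -6 -6 3
STORE 0 → -6 -6
PUSH -1 → -6 -6 -1

[-6, -6, -1]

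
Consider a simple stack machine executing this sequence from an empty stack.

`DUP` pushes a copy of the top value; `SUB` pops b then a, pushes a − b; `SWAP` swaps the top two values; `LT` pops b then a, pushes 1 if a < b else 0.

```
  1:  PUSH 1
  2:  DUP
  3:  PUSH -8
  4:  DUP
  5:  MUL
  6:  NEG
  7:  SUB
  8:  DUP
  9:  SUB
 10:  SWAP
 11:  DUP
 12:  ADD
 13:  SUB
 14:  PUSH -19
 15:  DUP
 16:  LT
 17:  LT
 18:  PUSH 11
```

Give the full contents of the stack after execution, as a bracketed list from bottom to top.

PUSH 1   → 1
DUP      → 1 1
PUSH -8  → 1 1 -8
DUP      → 1 1 -8 -8
MUL      → 1 1 64
NEG      → 1 1 -64
SUB      → 1 65
DUP      → 1 65 65
SUB      → 1 0
SWAP     → 0 1
DUP      → 0 1 1
ADD      → 0 2
SUB      → -2
PUSH -19 → -2 -19
DUP      → -2 -19 -19
LT       → -2 0
LT       → 1
PUSH 11  → 1 11

[1, 11]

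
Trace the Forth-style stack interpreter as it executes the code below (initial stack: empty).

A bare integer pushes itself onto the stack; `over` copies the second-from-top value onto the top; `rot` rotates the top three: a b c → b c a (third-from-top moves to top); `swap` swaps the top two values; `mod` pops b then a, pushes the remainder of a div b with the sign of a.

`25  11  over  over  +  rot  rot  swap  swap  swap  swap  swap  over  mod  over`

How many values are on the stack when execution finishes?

4

25   → [25]
11   → [25, 11]
over → [25, 11, 25]
over → [25, 11, 25, 11]
+    → [25, 11, 36]
rot  → [11, 36, 25]
rot  → [36, 25, 11]
swap → [36, 11, 25]
swap → [36, 25, 11]
swap → [36, 11, 25]
swap → [36, 25, 11]
swap → [36, 11, 25]
over → [36, 11, 25, 11]
mod  → [36, 11, 3]
over → [36, 11, 3, 11]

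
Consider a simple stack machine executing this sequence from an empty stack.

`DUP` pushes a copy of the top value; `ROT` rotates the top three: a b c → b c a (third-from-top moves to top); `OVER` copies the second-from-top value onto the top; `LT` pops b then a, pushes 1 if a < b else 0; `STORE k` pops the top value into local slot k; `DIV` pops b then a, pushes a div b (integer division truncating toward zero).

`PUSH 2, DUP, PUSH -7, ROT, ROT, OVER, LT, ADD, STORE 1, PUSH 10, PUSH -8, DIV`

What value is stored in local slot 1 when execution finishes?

PUSH 2   [2]
DUP      [2, 2]
PUSH -7  [2, 2, -7]
ROT      [2, -7, 2]
ROT      [-7, 2, 2]
OVER     [-7, 2, 2, 2]
LT       [-7, 2, 0]
ADD      [-7, 2]
STORE 1  [-7]
PUSH 10  [-7, 10]
PUSH -8  [-7, 10, -8]
DIV      [-7, -1]

2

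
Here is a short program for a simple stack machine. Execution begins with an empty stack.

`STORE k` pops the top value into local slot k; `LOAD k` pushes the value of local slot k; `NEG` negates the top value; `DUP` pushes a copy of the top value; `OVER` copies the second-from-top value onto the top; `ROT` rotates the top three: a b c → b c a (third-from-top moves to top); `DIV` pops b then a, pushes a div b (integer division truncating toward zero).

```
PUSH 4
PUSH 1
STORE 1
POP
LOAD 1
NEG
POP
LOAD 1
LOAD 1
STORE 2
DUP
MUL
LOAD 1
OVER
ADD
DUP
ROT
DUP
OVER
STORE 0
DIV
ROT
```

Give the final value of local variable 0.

PUSH 4   4
PUSH 1   4 1
STORE 1  4
POP      (empty)
LOAD 1   1
NEG      -1
POP      (empty)
LOAD 1   1
LOAD 1   1 1
STORE 2  1
DUP      1 1
MUL      1
LOAD 1   1 1
OVER     1 1 1
ADD      1 2
DUP      1 2 2
ROT      2 2 1
DUP      2 2 1 1
OVER     2 2 1 1 1
STORE 0  2 2 1 1
DIV      2 2 1
ROT      2 1 2

1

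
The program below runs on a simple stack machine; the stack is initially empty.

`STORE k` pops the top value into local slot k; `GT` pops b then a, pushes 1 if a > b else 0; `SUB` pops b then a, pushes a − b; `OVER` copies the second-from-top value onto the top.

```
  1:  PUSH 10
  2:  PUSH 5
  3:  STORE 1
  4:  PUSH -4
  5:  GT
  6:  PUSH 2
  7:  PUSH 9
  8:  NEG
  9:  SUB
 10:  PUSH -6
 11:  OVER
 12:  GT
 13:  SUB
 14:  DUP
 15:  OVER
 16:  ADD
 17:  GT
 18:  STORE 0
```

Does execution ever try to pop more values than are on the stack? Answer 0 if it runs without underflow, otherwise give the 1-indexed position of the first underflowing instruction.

0

PUSH 10 → [10]
PUSH 5  → [10, 5]
STORE 1 → [10]
PUSH -4 → [10, -4]
GT      → [1]
PUSH 2  → [1, 2]
PUSH 9  → [1, 2, 9]
NEG     → [1, 2, -9]
SUB     → [1, 11]
PUSH -6 → [1, 11, -6]
OVER    → [1, 11, -6, 11]
GT      → [1, 11, 0]
SUB     → [1, 11]
DUP     → [1, 11, 11]
OVER    → [1, 11, 11, 11]
ADD     → [1, 11, 22]
GT      → [1, 0]
STORE 0 → [1]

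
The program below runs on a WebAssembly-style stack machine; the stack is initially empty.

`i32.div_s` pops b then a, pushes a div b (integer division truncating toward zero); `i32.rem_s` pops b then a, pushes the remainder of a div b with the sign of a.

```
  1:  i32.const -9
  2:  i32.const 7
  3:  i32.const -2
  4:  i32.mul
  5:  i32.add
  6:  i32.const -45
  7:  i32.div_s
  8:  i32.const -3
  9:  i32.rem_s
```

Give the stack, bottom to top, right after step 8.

[0, -3]

i32.const -9  : [-9]
i32.const 7   : [-9, 7]
i32.const -2  : [-9, 7, -2]
i32.mul       : [-9, -14]
i32.add       : [-23]
i32.const -45 : [-23, -45]
i32.div_s     : [0]
i32.const -3  : [0, -3]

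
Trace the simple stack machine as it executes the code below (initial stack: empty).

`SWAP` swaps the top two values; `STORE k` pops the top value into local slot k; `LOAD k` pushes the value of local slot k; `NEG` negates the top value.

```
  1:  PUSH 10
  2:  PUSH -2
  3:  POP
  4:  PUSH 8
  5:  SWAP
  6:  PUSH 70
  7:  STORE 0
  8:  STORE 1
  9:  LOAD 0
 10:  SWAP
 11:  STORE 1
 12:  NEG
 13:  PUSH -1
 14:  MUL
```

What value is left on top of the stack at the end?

70

PUSH 10 -> 10
PUSH -2 -> 10 -2
POP     -> 10
PUSH 8  -> 10 8
SWAP    -> 8 10
PUSH 70 -> 8 10 70
STORE 0 -> 8 10
STORE 1 -> 8
LOAD 0  -> 8 70
SWAP    -> 70 8
STORE 1 -> 70
NEG     -> -70
PUSH -1 -> -70 -1
MUL     -> 70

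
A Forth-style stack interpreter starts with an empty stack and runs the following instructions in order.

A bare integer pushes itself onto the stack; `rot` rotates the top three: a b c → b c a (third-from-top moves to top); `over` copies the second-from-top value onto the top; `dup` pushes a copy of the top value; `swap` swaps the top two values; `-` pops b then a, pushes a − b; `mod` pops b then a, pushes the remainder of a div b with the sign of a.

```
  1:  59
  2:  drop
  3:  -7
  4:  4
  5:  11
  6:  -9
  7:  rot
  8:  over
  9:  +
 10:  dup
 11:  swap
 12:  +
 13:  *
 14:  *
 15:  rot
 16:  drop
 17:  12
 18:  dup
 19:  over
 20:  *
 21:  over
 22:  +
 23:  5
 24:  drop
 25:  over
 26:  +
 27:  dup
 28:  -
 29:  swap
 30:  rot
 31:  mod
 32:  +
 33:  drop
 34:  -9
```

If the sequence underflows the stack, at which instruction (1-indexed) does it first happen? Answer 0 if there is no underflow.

15

59    59
drop  (empty)
-7    -7
4     -7 4
11    -7 4 11
-9    -7 4 11 -9
rot   -7 11 -9 4
over  -7 11 -9 4 -9
+     -7 11 -9 -5
dup   -7 11 -9 -5 -5
swap  -7 11 -9 -5 -5
+     -7 11 -9 -10
*     -7 11 90
*     -7 990
rot  — needs 3 operands, stack has 2 → underflow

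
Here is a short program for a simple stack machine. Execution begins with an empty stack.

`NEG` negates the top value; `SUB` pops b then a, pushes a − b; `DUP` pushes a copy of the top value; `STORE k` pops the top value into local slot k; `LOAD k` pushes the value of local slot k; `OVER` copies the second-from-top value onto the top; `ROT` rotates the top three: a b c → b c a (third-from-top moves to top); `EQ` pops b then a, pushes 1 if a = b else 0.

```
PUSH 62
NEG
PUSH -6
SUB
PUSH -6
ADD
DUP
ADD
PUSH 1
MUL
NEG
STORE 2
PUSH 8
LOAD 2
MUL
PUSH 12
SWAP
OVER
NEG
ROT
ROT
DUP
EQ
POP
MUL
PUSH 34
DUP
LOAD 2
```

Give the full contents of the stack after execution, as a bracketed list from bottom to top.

PUSH 62  62
NEG      -62
PUSH -6  -62 -6
SUB      -56
PUSH -6  -56 -6
ADD      -62
DUP      -62 -62
ADD      -124
PUSH 1   -124 1
MUL      -124
NEG      124
STORE 2  (empty)
PUSH 8   8
LOAD 2   8 124
MUL      992
PUSH 12  992 12
SWAP     12 992
OVER     12 992 12
NEG      12 992 -12
ROT      992 -12 12
ROT      -12 12 992
DUP      -12 12 992 992
EQ       -12 12 1
POP      -12 12
MUL      -144
PUSH 34  -144 34
DUP      -144 34 34
LOAD 2   -144 34 34 124

[-144, 34, 34, 124]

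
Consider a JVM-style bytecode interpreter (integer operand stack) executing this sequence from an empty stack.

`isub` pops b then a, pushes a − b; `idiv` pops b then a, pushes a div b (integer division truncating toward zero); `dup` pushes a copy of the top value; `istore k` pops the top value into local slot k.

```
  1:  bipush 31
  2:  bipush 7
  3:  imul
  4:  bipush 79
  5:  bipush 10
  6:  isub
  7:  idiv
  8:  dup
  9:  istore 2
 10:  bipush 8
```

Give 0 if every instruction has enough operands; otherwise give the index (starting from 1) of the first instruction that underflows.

bipush 31 → [31]
bipush 7  → [31, 7]
imul      → [217]
bipush 79 → [217, 79]
bipush 10 → [217, 79, 10]
isub      → [217, 69]
idiv      → [3]
dup       → [3, 3]
istore 2  → [3]
bipush 8  → [3, 8]

0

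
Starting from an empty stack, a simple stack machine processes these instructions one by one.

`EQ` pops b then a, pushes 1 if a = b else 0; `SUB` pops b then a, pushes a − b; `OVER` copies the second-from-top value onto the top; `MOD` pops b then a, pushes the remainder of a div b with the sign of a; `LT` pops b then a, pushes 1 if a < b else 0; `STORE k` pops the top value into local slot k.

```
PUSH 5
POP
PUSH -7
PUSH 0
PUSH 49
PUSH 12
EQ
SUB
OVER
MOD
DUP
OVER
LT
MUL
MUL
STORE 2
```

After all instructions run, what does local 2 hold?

PUSH 5  -> 5
POP     -> (empty)
PUSH -7 -> -7
PUSH 0  -> -7 0
PUSH 49 -> -7 0 49
PUSH 12 -> -7 0 49 12
EQ      -> -7 0 0
SUB     -> -7 0
OVER    -> -7 0 -7
MOD     -> -7 0
DUP     -> -7 0 0
OVER    -> -7 0 0 0
LT      -> -7 0 0
MUL     -> -7 0
MUL     -> 0
STORE 2 -> (empty)

0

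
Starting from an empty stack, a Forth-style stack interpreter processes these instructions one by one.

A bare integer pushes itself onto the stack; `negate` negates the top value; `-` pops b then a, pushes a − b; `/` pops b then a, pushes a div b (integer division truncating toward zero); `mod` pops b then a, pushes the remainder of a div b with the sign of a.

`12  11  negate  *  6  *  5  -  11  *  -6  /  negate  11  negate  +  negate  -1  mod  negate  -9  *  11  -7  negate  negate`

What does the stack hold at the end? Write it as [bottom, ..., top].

[0, 11, -7]

12      [12]
11      [12, 11]
negate  [12, -11]
*       [-132]
6       [-132, 6]
*       [-792]
5       [-792, 5]
-       [-797]
11      [-797, 11]
*       [-8767]
-6      [-8767, -6]
/       [1461]
negate  [-1461]
11      [-1461, 11]
negate  [-1461, -11]
+       [-1472]
negate  [1472]
-1      [1472, -1]
mod     [0]
negate  [0]
-9      [0, -9]
*       [0]
11      [0, 11]
-7      [0, 11, -7]
negate  [0, 11, 7]
negate  [0, 11, -7]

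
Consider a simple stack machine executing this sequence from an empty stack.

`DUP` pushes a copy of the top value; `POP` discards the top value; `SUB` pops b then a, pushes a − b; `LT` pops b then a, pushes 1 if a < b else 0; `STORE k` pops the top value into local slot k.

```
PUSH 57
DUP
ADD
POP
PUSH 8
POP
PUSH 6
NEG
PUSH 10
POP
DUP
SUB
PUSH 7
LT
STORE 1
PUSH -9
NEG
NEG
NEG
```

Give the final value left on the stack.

9

PUSH 57  57
DUP      57 57
ADD      114
POP      (empty)
PUSH 8   8
POP      (empty)
PUSH 6   6
NEG      -6
PUSH 10  -6 10
POP      -6
DUP      -6 -6
SUB      0
PUSH 7   0 7
LT       1
STORE 1  (empty)
PUSH -9  -9
NEG      9
NEG      -9
NEG      9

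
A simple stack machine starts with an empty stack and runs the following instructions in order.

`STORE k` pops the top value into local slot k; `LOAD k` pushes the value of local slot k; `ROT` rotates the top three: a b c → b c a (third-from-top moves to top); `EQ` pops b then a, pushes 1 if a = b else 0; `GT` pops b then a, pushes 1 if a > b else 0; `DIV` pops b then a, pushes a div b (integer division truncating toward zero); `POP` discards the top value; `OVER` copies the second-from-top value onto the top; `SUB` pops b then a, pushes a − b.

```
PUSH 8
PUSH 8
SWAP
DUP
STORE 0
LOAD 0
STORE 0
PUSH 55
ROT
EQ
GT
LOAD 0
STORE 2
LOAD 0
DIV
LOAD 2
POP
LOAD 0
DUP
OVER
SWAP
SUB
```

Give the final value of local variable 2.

PUSH 8  -> [8]
PUSH 8  -> [8, 8]
SWAP    -> [8, 8]
DUP     -> [8, 8, 8]
STORE 0 -> [8, 8]
LOAD 0  -> [8, 8, 8]
STORE 0 -> [8, 8]
PUSH 55 -> [8, 8, 55]
ROT     -> [8, 55, 8]
EQ      -> [8, 0]
GT      -> [1]
LOAD 0  -> [1, 8]
STORE 2 -> [1]
LOAD 0  -> [1, 8]
DIV     -> [0]
LOAD 2  -> [0, 8]
POP     -> [0]
LOAD 0  -> [0, 8]
DUP     -> [0, 8, 8]
OVER    -> [0, 8, 8, 8]
SWAP    -> [0, 8, 8, 8]
SUB     -> [0, 8, 0]

8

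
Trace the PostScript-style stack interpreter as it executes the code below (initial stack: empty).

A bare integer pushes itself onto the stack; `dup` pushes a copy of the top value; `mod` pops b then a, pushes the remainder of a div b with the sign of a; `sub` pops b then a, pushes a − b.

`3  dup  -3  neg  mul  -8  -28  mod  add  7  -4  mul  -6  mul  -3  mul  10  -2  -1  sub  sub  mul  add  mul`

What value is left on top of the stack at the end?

-16629

3   : 3
dup : 3 3
-3  : 3 3 -3
neg : 3 3 3
mul : 3 9
-8  : 3 9 -8
-28 : 3 9 -8 -28
mod : 3 9 -8
add : 3 1
7   : 3 1 7
-4  : 3 1 7 -4
mul : 3 1 -28
-6  : 3 1 -28 -6
mul : 3 1 168
-3  : 3 1 168 -3
mul : 3 1 -504
10  : 3 1 -504 10
-2  : 3 1 -504 10 -2
-1  : 3 1 -504 10 -2 -1
sub : 3 1 -504 10 -1
sub : 3 1 -504 11
mul : 3 1 -5544
add : 3 -5543
mul : -16629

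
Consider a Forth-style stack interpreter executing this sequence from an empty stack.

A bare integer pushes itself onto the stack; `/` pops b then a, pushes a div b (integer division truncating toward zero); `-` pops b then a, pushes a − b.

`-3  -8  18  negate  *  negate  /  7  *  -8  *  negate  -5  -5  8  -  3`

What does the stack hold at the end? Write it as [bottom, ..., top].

-3     : -3
-8     : -3 -8
18     : -3 -8 18
negate : -3 -8 -18
*      : -3 144
negate : -3 -144
/      : 0
7      : 0 7
*      : 0
-8     : 0 -8
*      : 0
negate : 0
-5     : 0 -5
-5     : 0 -5 -5
8      : 0 -5 -5 8
-      : 0 -5 -13
3      : 0 -5 -13 3

[0, -5, -13, 3]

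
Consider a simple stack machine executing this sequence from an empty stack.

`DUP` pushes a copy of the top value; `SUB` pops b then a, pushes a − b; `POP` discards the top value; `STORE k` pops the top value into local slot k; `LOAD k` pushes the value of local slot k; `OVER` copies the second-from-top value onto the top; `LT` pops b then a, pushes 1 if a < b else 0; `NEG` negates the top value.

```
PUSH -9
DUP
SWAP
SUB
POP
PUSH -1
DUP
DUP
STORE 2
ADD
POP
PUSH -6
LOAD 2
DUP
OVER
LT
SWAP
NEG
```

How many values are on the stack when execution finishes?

3

PUSH -9  -9
DUP      -9 -9
SWAP     -9 -9
SUB      0
POP      (empty)
PUSH -1  -1
DUP      -1 -1
DUP      -1 -1 -1
STORE 2  -1 -1
ADD      -2
POP      (empty)
PUSH -6  -6
LOAD 2   -6 -1
DUP      -6 -1 -1
OVER     -6 -1 -1 -1
LT       -6 -1 0
SWAP     -6 0 -1
NEG      -6 0 1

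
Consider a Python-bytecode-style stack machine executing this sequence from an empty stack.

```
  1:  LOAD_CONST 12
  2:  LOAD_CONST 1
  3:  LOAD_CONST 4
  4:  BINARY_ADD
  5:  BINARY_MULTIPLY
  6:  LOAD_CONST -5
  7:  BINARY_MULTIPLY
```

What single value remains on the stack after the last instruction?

-300

LOAD_CONST 12   -> [12]
LOAD_CONST 1    -> [12, 1]
LOAD_CONST 4    -> [12, 1, 4]
BINARY_ADD      -> [12, 5]
BINARY_MULTIPLY -> [60]
LOAD_CONST -5   -> [60, -5]
BINARY_MULTIPLY -> [-300]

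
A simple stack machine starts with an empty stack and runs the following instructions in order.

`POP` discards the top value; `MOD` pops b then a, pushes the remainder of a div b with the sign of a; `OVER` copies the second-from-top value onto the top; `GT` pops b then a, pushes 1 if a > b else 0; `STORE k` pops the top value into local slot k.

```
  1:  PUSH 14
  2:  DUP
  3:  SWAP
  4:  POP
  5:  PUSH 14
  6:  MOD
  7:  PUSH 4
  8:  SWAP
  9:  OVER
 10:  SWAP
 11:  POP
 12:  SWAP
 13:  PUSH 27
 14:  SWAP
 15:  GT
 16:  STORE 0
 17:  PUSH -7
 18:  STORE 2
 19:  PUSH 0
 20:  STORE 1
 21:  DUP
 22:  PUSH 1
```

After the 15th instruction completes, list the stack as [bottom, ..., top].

[4, 1]

PUSH 14 → [14]
DUP     → [14, 14]
SWAP    → [14, 14]
POP     → [14]
PUSH 14 → [14, 14]
MOD     → [0]
PUSH 4  → [0, 4]
SWAP    → [4, 0]
OVER    → [4, 0, 4]
SWAP    → [4, 4, 0]
POP     → [4, 4]
SWAP    → [4, 4]
PUSH 27 → [4, 4, 27]
SWAP    → [4, 27, 4]
GT      → [4, 1]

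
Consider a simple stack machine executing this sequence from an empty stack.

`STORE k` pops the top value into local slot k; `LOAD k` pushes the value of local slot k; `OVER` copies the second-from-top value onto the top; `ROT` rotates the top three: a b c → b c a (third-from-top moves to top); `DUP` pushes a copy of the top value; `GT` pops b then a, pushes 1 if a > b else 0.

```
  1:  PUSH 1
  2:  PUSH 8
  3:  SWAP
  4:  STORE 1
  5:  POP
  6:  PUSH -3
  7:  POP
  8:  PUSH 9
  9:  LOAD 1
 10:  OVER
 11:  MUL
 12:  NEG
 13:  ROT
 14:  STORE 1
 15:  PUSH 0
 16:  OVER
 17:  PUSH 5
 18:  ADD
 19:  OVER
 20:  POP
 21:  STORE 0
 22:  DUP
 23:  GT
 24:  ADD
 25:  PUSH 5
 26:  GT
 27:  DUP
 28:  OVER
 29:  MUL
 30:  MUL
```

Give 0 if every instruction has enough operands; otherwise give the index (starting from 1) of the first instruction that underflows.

PUSH 1  : [1]
PUSH 8  : [1, 8]
SWAP    : [8, 1]
STORE 1 : [8]
POP     : []
PUSH -3 : [-3]
POP     : []
PUSH 9  : [9]
LOAD 1  : [9, 1]
OVER    : [9, 1, 9]
MUL     : [9, 9]
NEG     : [9, -9]
ROT  — needs 3 operands, stack has 2 → underflow

13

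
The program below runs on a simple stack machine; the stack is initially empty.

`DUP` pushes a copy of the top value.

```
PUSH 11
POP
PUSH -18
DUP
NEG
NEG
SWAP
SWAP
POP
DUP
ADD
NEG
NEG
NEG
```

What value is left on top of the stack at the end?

PUSH 11  : [11]
POP      : []
PUSH -18 : [-18]
DUP      : [-18, -18]
NEG      : [-18, 18]
NEG      : [-18, -18]
SWAP     : [-18, -18]
SWAP     : [-18, -18]
POP      : [-18]
DUP      : [-18, -18]
ADD      : [-36]
NEG      : [36]
NEG      : [-36]
NEG      : [36]

36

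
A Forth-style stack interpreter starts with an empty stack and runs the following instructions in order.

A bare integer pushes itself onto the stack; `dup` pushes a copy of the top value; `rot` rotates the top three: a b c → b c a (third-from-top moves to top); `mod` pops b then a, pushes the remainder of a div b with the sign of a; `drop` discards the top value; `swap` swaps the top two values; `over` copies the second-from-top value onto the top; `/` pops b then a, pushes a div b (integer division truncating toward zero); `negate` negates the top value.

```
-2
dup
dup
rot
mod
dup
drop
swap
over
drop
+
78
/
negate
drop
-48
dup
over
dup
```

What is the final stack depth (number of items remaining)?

-2     -> [-2]
dup    -> [-2, -2]
dup    -> [-2, -2, -2]
rot    -> [-2, -2, -2]
mod    -> [-2, 0]
dup    -> [-2, 0, 0]
drop   -> [-2, 0]
swap   -> [0, -2]
over   -> [0, -2, 0]
drop   -> [0, -2]
+      -> [-2]
78     -> [-2, 78]
/      -> [0]
negate -> [0]
drop   -> []
-48    -> [-48]
dup    -> [-48, -48]
over   -> [-48, -48, -48]
dup    -> [-48, -48, -48, -48]

4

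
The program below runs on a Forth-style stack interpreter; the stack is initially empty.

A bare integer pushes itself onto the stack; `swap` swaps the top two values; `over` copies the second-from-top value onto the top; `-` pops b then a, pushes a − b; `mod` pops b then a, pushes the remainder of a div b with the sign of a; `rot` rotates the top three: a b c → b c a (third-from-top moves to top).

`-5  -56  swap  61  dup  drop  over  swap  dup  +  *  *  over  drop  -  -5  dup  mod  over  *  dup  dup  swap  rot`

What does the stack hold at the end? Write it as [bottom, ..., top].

-5    [-5]
-56   [-5, -56]
swap  [-56, -5]
61    [-56, -5, 61]
dup   [-56, -5, 61, 61]
drop  [-56, -5, 61]
over  [-56, -5, 61, -5]
swap  [-56, -5, -5, 61]
dup   [-56, -5, -5, 61, 61]
+     [-56, -5, -5, 122]
*     [-56, -5, -610]
*     [-56, 3050]
over  [-56, 3050, -56]
drop  [-56, 3050]
-     [-3106]
-5    [-3106, -5]
dup   [-3106, -5, -5]
mod   [-3106, 0]
over  [-3106, 0, -3106]
*     [-3106, 0]
dup   [-3106, 0, 0]
dup   [-3106, 0, 0, 0]
swap  [-3106, 0, 0, 0]
rot   [-3106, 0, 0, 0]

[-3106, 0, 0, 0]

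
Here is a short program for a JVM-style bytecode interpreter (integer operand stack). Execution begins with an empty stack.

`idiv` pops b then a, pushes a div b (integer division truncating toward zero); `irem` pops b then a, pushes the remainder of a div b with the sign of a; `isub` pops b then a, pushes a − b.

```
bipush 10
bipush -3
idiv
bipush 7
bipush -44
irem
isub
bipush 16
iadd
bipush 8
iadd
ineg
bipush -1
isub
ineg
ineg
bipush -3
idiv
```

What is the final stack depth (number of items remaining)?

bipush 10  -> [10]
bipush -3  -> [10, -3]
idiv       -> [-3]
bipush 7   -> [-3, 7]
bipush -44 -> [-3, 7, -44]
irem       -> [-3, 7]
isub       -> [-10]
bipush 16  -> [-10, 16]
iadd       -> [6]
bipush 8   -> [6, 8]
iadd       -> [14]
ineg       -> [-14]
bipush -1  -> [-14, -1]
isub       -> [-13]
ineg       -> [13]
ineg       -> [-13]
bipush -3  -> [-13, -3]
idiv       -> [4]

1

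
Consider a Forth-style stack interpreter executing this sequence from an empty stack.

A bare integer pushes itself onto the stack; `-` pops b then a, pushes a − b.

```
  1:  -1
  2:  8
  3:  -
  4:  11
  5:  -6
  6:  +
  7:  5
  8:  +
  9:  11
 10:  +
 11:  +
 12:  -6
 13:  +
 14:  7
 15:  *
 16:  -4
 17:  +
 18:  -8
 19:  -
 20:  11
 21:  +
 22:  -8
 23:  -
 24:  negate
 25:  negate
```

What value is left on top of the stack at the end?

-1      [-1]
8       [-1, 8]
-       [-9]
11      [-9, 11]
-6      [-9, 11, -6]
+       [-9, 5]
5       [-9, 5, 5]
+       [-9, 10]
11      [-9, 10, 11]
+       [-9, 21]
+       [12]
-6      [12, -6]
+       [6]
7       [6, 7]
*       [42]
-4      [42, -4]
+       [38]
-8      [38, -8]
-       [46]
11      [46, 11]
+       [57]
-8      [57, -8]
-       [65]
negate  [-65]
negate  [65]

65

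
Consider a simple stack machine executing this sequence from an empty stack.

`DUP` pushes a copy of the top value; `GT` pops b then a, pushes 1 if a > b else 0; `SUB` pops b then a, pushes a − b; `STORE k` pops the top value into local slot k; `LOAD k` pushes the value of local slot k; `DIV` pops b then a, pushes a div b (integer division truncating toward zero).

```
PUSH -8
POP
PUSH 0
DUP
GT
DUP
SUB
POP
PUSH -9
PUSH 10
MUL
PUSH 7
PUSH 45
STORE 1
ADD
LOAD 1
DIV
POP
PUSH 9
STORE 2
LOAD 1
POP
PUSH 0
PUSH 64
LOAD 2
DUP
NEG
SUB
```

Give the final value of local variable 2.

PUSH -8 : [-8]
POP     : []
PUSH 0  : [0]
DUP     : [0, 0]
GT      : [0]
DUP     : [0, 0]
SUB     : [0]
POP     : []
PUSH -9 : [-9]
PUSH 10 : [-9, 10]
MUL     : [-90]
PUSH 7  : [-90, 7]
PUSH 45 : [-90, 7, 45]
STORE 1 : [-90, 7]
ADD     : [-83]
LOAD 1  : [-83, 45]
DIV     : [-1]
POP     : []
PUSH 9  : [9]
STORE 2 : []
LOAD 1  : [45]
POP     : []
PUSH 0  : [0]
PUSH 64 : [0, 64]
LOAD 2  : [0, 64, 9]
DUP     : [0, 64, 9, 9]
NEG     : [0, 64, 9, -9]
SUB     : [0, 64, 18]

9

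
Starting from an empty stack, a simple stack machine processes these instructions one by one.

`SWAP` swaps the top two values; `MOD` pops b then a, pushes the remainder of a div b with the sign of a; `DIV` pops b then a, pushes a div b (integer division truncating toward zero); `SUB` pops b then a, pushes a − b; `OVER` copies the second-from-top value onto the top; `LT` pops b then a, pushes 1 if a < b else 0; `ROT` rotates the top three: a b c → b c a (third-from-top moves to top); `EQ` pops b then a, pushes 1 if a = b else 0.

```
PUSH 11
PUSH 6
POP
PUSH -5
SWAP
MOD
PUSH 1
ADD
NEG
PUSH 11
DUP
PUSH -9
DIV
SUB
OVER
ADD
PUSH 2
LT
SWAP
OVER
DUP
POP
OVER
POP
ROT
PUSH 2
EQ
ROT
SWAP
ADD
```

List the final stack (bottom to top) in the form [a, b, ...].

[0, 4]

PUSH 11 : 11
PUSH 6  : 11 6
POP     : 11
PUSH -5 : 11 -5
SWAP    : -5 11
MOD     : -5
PUSH 1  : -5 1
ADD     : -4
NEG     : 4
PUSH 11 : 4 11
DUP     : 4 11 11
PUSH -9 : 4 11 11 -9
DIV     : 4 11 -1
SUB     : 4 12
OVER    : 4 12 4
ADD     : 4 16
PUSH 2  : 4 16 2
LT      : 4 0
SWAP    : 0 4
OVER    : 0 4 0
DUP     : 0 4 0 0
POP     : 0 4 0
OVER    : 0 4 0 4
POP     : 0 4 0
ROT     : 4 0 0
PUSH 2  : 4 0 0 2
EQ      : 4 0 0
ROT     : 0 0 4
SWAP    : 0 4 0
ADD     : 0 4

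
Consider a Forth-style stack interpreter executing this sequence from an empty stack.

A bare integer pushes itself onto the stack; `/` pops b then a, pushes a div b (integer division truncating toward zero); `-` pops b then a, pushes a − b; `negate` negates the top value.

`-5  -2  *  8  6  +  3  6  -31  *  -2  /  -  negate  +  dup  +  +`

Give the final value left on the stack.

-5     : -5
-2     : -5 -2
*      : 10
8      : 10 8
6      : 10 8 6
+      : 10 14
3      : 10 14 3
6      : 10 14 3 6
-31    : 10 14 3 6 -31
*      : 10 14 3 -186
-2     : 10 14 3 -186 -2
/      : 10 14 3 93
-      : 10 14 -90
negate : 10 14 90
+      : 10 104
dup    : 10 104 104
+      : 10 208
+      : 218

218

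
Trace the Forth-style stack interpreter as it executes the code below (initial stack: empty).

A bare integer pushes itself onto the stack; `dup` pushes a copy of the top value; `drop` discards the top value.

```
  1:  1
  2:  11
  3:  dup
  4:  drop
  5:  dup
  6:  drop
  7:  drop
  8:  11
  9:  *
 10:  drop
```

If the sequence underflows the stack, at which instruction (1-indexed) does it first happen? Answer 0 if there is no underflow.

1    → [1]
11   → [1, 11]
dup  → [1, 11, 11]
drop → [1, 11]
dup  → [1, 11, 11]
drop → [1, 11]
drop → [1]
11   → [1, 11]
*    → [11]
drop → []

0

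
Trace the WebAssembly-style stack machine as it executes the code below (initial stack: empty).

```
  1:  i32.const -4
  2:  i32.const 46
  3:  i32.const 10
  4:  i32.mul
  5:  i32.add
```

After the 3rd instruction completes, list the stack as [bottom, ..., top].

i32.const -4 → [-4]
i32.const 46 → [-4, 46]
i32.const 10 → [-4, 46, 10]

[-4, 46, 10]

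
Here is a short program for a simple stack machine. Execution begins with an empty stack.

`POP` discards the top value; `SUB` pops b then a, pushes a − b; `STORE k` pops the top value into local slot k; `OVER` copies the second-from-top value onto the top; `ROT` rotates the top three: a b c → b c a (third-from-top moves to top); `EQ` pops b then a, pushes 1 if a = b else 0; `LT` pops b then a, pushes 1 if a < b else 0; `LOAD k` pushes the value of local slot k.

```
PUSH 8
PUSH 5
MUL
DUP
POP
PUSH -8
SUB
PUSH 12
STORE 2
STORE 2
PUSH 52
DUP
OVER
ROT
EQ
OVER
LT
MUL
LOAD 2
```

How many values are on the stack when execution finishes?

2

PUSH 8  -> 8
PUSH 5  -> 8 5
MUL     -> 40
DUP     -> 40 40
POP     -> 40
PUSH -8 -> 40 -8
SUB     -> 48
PUSH 12 -> 48 12
STORE 2 -> 48
STORE 2 -> (empty)
PUSH 52 -> 52
DUP     -> 52 52
OVER    -> 52 52 52
ROT     -> 52 52 52
EQ      -> 52 1
OVER    -> 52 1 52
LT      -> 52 1
MUL     -> 52
LOAD 2  -> 52 48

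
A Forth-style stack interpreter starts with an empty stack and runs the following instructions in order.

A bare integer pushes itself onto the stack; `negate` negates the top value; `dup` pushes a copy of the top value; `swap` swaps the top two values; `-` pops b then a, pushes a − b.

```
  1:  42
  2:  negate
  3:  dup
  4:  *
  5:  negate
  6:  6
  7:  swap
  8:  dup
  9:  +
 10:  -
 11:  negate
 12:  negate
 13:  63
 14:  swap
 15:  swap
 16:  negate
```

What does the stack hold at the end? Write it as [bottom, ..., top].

[3534, -63]

42     → 42
negate → -42
dup    → -42 -42
*      → 1764
negate → -1764
6      → -1764 6
swap   → 6 -1764
dup    → 6 -1764 -1764
+      → 6 -3528
-      → 3534
negate → -3534
negate → 3534
63     → 3534 63
swap   → 63 3534
swap   → 3534 63
negate → 3534 -63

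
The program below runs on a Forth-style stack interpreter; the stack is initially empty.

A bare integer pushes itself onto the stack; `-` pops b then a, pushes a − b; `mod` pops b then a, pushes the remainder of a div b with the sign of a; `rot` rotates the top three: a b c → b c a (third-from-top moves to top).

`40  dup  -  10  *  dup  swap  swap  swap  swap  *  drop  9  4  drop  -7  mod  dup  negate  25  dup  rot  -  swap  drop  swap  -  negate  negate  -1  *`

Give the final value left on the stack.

-25

40     -> [40]
dup    -> [40, 40]
-      -> [0]
10     -> [0, 10]
*      -> [0]
dup    -> [0, 0]
swap   -> [0, 0]
swap   -> [0, 0]
swap   -> [0, 0]
swap   -> [0, 0]
*      -> [0]
drop   -> []
9      -> [9]
4      -> [9, 4]
drop   -> [9]
-7     -> [9, -7]
mod    -> [2]
dup    -> [2, 2]
negate -> [2, -2]
25     -> [2, -2, 25]
dup    -> [2, -2, 25, 25]
rot    -> [2, 25, 25, -2]
-      -> [2, 25, 27]
swap   -> [2, 27, 25]
drop   -> [2, 27]
swap   -> [27, 2]
-      -> [25]
negate -> [-25]
negate -> [25]
-1     -> [25, -1]
*      -> [-25]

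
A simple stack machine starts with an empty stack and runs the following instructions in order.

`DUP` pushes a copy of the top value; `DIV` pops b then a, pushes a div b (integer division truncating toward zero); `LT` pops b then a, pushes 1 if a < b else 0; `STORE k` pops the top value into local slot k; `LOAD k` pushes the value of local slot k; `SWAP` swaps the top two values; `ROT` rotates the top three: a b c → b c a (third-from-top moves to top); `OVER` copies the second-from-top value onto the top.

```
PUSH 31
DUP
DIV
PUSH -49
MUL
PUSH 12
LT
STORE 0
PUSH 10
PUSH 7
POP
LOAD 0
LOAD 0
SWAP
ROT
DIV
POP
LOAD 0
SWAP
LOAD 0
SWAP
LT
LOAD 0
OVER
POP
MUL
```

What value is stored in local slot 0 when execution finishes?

PUSH 31  -> 31
DUP      -> 31 31
DIV      -> 1
PUSH -49 -> 1 -49
MUL      -> -49
PUSH 12  -> -49 12
LT       -> 1
STORE 0  -> (empty)
PUSH 10  -> 10
PUSH 7   -> 10 7
POP      -> 10
LOAD 0   -> 10 1
LOAD 0   -> 10 1 1
SWAP     -> 10 1 1
ROT      -> 1 1 10
DIV      -> 1 0
POP      -> 1
LOAD 0   -> 1 1
SWAP     -> 1 1
LOAD 0   -> 1 1 1
SWAP     -> 1 1 1
LT       -> 1 0
LOAD 0   -> 1 0 1
OVER     -> 1 0 1 0
POP      -> 1 0 1
MUL      -> 1 0

1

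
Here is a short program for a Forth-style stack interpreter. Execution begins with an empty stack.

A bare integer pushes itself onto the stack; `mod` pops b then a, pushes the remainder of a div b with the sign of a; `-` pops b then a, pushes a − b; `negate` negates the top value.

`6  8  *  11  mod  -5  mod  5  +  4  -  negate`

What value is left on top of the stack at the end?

-5

6      -> 6
8      -> 6 8
*      -> 48
11     -> 48 11
mod    -> 4
-5     -> 4 -5
mod    -> 4
5      -> 4 5
+      -> 9
4      -> 9 4
-      -> 5
negate -> -5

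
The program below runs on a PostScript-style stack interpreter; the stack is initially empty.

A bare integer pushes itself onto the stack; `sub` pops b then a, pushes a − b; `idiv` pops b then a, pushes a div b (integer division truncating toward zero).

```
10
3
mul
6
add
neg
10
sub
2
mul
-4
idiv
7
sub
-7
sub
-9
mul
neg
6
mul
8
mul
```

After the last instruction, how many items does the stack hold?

10   : [10]
3    : [10, 3]
mul  : [30]
6    : [30, 6]
add  : [36]
neg  : [-36]
10   : [-36, 10]
sub  : [-46]
2    : [-46, 2]
mul  : [-92]
-4   : [-92, -4]
idiv : [23]
7    : [23, 7]
sub  : [16]
-7   : [16, -7]
sub  : [23]
-9   : [23, -9]
mul  : [-207]
neg  : [207]
6    : [207, 6]
mul  : [1242]
8    : [1242, 8]
mul  : [9936]

1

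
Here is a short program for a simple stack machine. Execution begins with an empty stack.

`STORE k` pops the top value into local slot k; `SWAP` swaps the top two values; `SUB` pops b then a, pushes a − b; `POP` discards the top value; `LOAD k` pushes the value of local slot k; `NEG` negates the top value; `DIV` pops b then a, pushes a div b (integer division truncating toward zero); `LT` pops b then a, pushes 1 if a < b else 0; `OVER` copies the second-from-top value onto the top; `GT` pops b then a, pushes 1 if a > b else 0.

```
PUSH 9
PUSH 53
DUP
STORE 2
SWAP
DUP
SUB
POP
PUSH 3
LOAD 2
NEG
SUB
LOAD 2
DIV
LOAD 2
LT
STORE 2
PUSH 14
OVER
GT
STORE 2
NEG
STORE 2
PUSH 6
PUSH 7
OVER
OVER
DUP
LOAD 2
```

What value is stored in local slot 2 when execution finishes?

PUSH 9  -> [9]
PUSH 53 -> [9, 53]
DUP     -> [9, 53, 53]
STORE 2 -> [9, 53]
SWAP    -> [53, 9]
DUP     -> [53, 9, 9]
SUB     -> [53, 0]
POP     -> [53]
PUSH 3  -> [53, 3]
LOAD 2  -> [53, 3, 53]
NEG     -> [53, 3, -53]
SUB     -> [53, 56]
LOAD 2  -> [53, 56, 53]
DIV     -> [53, 1]
LOAD 2  -> [53, 1, 53]
LT      -> [53, 1]
STORE 2 -> [53]
PUSH 14 -> [53, 14]
OVER    -> [53, 14, 53]
GT      -> [53, 0]
STORE 2 -> [53]
NEG     -> [-53]
STORE 2 -> []
PUSH 6  -> [6]
PUSH 7  -> [6, 7]
OVER    -> [6, 7, 6]
OVER    -> [6, 7, 6, 7]
DUP     -> [6, 7, 6, 7, 7]
LOAD 2  -> [6, 7, 6, 7, 7, -53]

-53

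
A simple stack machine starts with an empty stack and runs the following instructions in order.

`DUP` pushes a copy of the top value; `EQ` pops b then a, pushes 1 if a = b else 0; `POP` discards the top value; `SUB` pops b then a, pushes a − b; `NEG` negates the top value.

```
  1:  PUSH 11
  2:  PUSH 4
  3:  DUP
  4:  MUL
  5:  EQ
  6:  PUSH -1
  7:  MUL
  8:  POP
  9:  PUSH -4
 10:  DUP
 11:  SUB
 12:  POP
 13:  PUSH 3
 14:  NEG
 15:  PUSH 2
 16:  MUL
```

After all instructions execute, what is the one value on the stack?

-6

PUSH 11 : [11]
PUSH 4  : [11, 4]
DUP     : [11, 4, 4]
MUL     : [11, 16]
EQ      : [0]
PUSH -1 : [0, -1]
MUL     : [0]
POP     : []
PUSH -4 : [-4]
DUP     : [-4, -4]
SUB     : [0]
POP     : []
PUSH 3  : [3]
NEG     : [-3]
PUSH 2  : [-3, 2]
MUL     : [-6]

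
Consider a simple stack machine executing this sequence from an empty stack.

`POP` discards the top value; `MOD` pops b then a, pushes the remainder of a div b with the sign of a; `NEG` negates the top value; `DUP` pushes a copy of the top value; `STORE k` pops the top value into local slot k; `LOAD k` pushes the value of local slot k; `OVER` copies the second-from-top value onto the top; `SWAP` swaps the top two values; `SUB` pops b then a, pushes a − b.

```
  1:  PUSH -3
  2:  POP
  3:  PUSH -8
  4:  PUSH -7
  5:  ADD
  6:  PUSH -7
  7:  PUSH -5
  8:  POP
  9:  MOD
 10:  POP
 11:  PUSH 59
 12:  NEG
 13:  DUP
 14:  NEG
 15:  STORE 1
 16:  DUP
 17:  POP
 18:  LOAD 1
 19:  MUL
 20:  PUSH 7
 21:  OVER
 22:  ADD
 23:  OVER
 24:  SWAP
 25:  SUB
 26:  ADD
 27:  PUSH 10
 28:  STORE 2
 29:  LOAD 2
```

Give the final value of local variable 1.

PUSH -3 → [-3]
POP     → []
PUSH -8 → [-8]
PUSH -7 → [-8, -7]
ADD     → [-15]
PUSH -7 → [-15, -7]
PUSH -5 → [-15, -7, -5]
POP     → [-15, -7]
MOD     → [-1]
POP     → []
PUSH 59 → [59]
NEG     → [-59]
DUP     → [-59, -59]
NEG     → [-59, 59]
STORE 1 → [-59]
DUP     → [-59, -59]
POP     → [-59]
LOAD 1  → [-59, 59]
MUL     → [-3481]
PUSH 7  → [-3481, 7]
OVER    → [-3481, 7, -3481]
ADD     → [-3481, -3474]
OVER    → [-3481, -3474, -3481]
SWAP    → [-3481, -3481, -3474]
SUB     → [-3481, -7]
ADD     → [-3488]
PUSH 10 → [-3488, 10]
STORE 2 → [-3488]
LOAD 2  → [-3488, 10]

59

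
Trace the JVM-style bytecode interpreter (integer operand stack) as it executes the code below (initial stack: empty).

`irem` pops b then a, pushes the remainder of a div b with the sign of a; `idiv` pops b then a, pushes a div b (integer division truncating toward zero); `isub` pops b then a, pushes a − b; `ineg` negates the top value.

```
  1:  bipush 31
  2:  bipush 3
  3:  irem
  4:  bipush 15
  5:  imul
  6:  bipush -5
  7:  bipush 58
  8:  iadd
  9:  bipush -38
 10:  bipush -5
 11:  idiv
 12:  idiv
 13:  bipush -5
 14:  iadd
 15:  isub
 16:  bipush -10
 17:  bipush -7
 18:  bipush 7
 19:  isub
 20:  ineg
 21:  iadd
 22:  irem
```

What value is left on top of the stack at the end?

bipush 31   31
bipush 3    31 3
irem        1
bipush 15   1 15
imul        15
bipush -5   15 -5
bipush 58   15 -5 58
iadd        15 53
bipush -38  15 53 -38
bipush -5   15 53 -38 -5
idiv        15 53 7
idiv        15 7
bipush -5   15 7 -5
iadd        15 2
isub        13
bipush -10  13 -10
bipush -7   13 -10 -7
bipush 7    13 -10 -7 7
isub        13 -10 -14
ineg        13 -10 14
iadd        13 4
irem        1

1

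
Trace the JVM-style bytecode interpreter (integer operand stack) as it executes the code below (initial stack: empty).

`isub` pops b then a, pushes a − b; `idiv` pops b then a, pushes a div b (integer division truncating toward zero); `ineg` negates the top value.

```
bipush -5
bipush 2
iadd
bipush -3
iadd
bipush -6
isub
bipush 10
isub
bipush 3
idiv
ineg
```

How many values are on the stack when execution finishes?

1

bipush -5 : [-5]
bipush 2  : [-5, 2]
iadd      : [-3]
bipush -3 : [-3, -3]
iadd      : [-6]
bipush -6 : [-6, -6]
isub      : [0]
bipush 10 : [0, 10]
isub      : [-10]
bipush 3  : [-10, 3]
idiv      : [-3]
ineg      : [3]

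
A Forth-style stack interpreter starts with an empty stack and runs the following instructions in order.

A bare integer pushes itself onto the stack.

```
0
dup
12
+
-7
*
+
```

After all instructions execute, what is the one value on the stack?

-84

0    [0]
dup  [0, 0]
12   [0, 0, 12]
+    [0, 12]
-7   [0, 12, -7]
*    [0, -84]
+    [-84]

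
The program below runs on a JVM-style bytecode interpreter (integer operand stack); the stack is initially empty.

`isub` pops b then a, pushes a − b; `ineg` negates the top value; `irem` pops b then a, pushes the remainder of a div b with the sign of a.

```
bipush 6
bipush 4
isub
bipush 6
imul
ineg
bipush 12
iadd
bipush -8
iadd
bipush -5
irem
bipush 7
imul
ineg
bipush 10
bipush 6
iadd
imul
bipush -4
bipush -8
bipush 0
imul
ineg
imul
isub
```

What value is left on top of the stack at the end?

bipush 6  → 6
bipush 4  → 6 4
isub      → 2
bipush 6  → 2 6
imul      → 12
ineg      → -12
bipush 12 → -12 12
iadd      → 0
bipush -8 → 0 -8
iadd      → -8
bipush -5 → -8 -5
irem      → -3
bipush 7  → -3 7
imul      → -21
ineg      → 21
bipush 10 → 21 10
bipush 6  → 21 10 6
iadd      → 21 16
imul      → 336
bipush -4 → 336 -4
bipush -8 → 336 -4 -8
bipush 0  → 336 -4 -8 0
imul      → 336 -4 0
ineg      → 336 -4 0
imul      → 336 0
isub      → 336

336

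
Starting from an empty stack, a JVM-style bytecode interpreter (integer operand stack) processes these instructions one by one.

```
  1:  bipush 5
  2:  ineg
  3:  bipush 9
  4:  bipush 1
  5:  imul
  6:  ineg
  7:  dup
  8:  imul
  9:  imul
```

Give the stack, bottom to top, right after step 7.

bipush 5  5
ineg      -5
bipush 9  -5 9
bipush 1  -5 9 1
imul      -5 9
ineg      -5 -9
dup       -5 -9 -9

[-5, -9, -9]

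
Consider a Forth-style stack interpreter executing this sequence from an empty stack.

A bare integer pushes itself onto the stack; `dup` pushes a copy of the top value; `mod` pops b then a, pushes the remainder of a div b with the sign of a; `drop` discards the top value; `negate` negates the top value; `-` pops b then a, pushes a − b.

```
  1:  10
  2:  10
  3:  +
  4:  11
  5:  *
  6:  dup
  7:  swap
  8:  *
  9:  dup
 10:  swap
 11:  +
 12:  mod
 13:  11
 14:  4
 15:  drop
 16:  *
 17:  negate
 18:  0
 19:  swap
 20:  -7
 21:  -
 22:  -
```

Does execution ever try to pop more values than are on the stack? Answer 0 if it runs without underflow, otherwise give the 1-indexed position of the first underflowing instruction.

10   -> 10
10   -> 10 10
+    -> 20
11   -> 20 11
*    -> 220
dup  -> 220 220
swap -> 220 220
*    -> 48400
dup  -> 48400 48400
swap -> 48400 48400
+    -> 96800
mod  — needs 2 operands, stack has 1 → underflow

12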